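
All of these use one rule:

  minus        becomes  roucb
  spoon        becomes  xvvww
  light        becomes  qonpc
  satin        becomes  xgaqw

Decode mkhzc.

Each letter shifts forward by (position + 5), i.e. 5, 6, 7, … — the shift grows by one for each successive letter.
Decoding mkhzc: m−5=h, k−6=e, h−7=a, z−8=r, c−9=t.

heart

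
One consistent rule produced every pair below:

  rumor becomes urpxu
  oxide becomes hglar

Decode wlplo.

limit

The output letters match the input read backwards, each shifted +3: rumor reversed is romur. The word is reversed, then every letter is shifted forward by 3.
Reversing it on wlplo: shift back: w−3=t, l−3=i, p−3=m, l−3=i, o−3=l → timil; then reverse → limit.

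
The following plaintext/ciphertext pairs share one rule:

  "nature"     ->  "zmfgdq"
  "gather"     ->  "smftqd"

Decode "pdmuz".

Every letter moves 12 places later in the alphabet, wrapping around z→a.
Reversing it on pdmuz: p−12=d, d−12=r, m−12=a, u−12=i, z−12=n.

drain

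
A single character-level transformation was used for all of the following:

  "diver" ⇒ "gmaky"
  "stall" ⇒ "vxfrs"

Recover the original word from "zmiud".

In diver: d→g is +3, i→m is +4, v→a is +5, e→k is +6 — the shift increases by 1 each position. Each letter shifts forward by (position + 3), i.e. 3, 4, 5, … — the shift grows by one for each successive letter.
Undoing it on zmiud: z−3=w, m−4=i, i−5=d, u−6=o, d−7=w.

widow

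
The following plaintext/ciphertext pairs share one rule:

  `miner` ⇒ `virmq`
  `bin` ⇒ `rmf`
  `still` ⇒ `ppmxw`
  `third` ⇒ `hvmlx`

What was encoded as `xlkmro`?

The output letters match the input read backwards, each shifted +4: miner reversed is renim. Two steps: reverse the string, then apply a Caesar shift of +4.
Decoding xlkmro: shift back: x−4=t, l−4=h, k−4=g, m−4=i, r−4=n, o−4=k → thgink; then reverse → knight.

knight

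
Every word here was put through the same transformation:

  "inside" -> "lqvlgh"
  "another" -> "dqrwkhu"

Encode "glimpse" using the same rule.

Compare letters: i→l is +3, n→q is +3, s→v is +3 — a constant shift. Every letter moves 3 places later in the alphabet, wrapping around z→a.
For glimpse: g+3=j, l+3=o, i+3=l, m+3=p, p+3=s, s+3=v, e+3=h.

jolpsvh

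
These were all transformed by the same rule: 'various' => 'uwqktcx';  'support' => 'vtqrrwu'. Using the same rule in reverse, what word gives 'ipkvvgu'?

The output letters match the input read backwards, each shifted +2: various reversed is suoirav. The word is reversed, then every letter is shifted forward by 2.
Decoding ipkvvgu: shift back: i−2=g, p−2=n, k−2=i, v−2=t, v−2=t, g−2=e, u−2=s → gnittes; then reverse → setting.

setting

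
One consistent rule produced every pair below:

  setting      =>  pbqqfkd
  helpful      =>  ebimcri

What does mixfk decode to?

plain

Compare letters: s→p is +23, e→b is +23, t→q is +23 — a constant shift. This is a Caesar cipher with shift 23.
Decoding mixfk: m−23=p, i−23=l, x−23=a, f−23=i, k−23=n.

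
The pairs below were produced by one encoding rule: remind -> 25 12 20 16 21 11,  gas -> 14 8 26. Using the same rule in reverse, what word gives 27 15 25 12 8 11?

thread

Each letter is replaced by its alphabet position (a=1..z=26) + 7.
Undoing it on 27 15 25 12 8 11: 27→(27−7)÷1=20=t, 15→(15−7)÷1=8=h, 25→(25−7)÷1=18=r, 12→(12−7)÷1=5=e, 8→(8−7)÷1=1=a, 11→(11−7)÷1=4=d.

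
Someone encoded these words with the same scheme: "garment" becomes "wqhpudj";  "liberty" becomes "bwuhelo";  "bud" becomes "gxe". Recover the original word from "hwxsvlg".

dispute

Two steps: reverse the string, then apply a Caesar shift of +3.
Reversing it on hwxsvlg: shift back: h−3=e, w−3=t, x−3=u, s−3=p, v−3=s, l−3=i, g−3=d → etupsid; then reverse → dispute.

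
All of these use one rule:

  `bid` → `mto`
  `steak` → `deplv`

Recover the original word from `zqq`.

off

Compare letters: b→m is +11, i→t is +11, d→o is +11 — a constant shift. It's a constant shift of +11 (ROT11).
Undoing it on zqq: z−11=o, q−11=f, q−11=f.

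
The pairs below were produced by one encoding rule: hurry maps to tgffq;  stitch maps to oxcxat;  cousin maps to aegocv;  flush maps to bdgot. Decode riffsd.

barrel

h(7)→t(19) and u(20)→g(6) fit y≡9x+8 (mod 26); the inverse of 9 mod 26 is 3. Treating letters as 0–25, the rule is x ↦ 9x + 8 (mod 26).
Reversing it on riffsd: r(17)→3·(17−8)≡1=b; i(8)→3·(8−8)≡0=a; f(5)→3·(5−8)≡17=r; f(5)→3·(5−8)≡17=r; s(18)→3·(18−8)≡4=e; d(3)→3·(3−8)≡11=l (all mod 26).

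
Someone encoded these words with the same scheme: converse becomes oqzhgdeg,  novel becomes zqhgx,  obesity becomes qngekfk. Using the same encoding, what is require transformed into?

The shift depends on letter class: consonant c→o is +12, but vowel o→q is +2. Vowels shift forward by 2 and consonants shift forward by 12.
On require: r(cons)+12=d, e(vowel)+2=g, q(cons)+12=c, u(vowel)+2=w, i(vowel)+2=k, r(cons)+12=d, e(vowel)+2=g.

dgcwkdg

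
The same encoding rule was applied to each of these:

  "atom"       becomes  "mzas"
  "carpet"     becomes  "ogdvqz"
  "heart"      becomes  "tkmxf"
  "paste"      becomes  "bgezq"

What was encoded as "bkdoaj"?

period

Shifts by position in atom: pos 0: a→m (+12), pos 1: t→z (+6), pos 2: o→a (+12), pos 3: m→s (+6) — repeating every 2. A repeating key of period 2 is used — shifts +12, +6 over and over.
Decoding bkdoaj: b−12=p, k−6=e, d−12=r, o−6=i, a−12=o, j−6=d.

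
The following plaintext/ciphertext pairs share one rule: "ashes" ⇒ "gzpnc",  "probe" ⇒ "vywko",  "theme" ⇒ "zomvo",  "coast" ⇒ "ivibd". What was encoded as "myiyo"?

grape

In ashes: a→g is +6, s→z is +7, h→p is +8, e→n is +9 — the shift increases by 1 each position. Each letter shifts forward by (position + 6), i.e. 6, 7, 8, … — the shift grows by one for each successive letter.
Undoing it on myiyo: m−6=g, y−7=r, i−8=a, y−9=p, o−10=e.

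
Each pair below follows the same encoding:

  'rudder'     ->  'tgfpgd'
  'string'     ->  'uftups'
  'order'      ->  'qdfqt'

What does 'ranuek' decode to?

policy

Shifts by position in rudder: pos 0: r→t (+2), pos 1: u→g (+12), pos 2: d→f (+2), pos 3: d→p (+12) — repeating every 2. The shifts repeat in a cycle of length 2: positions 0,1,… shift by +2, +12, then the pattern repeats.
Reversing it on ranuek: r−2=p, a−12=o, n−2=l, u−12=i, e−2=c, k−12=y.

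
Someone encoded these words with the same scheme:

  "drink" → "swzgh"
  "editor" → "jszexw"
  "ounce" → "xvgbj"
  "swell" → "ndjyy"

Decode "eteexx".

tattoo

Each letter's alphabet position (a=0..z=25) is mapped through 17·x+19 mod 26 — an affine cipher.
Undoing it on eteexx: e(4)→23·(4−19)≡19=t; t(19)→23·(19−19)≡0=a; e(4)→23·(4−19)≡19=t; e(4)→23·(4−19)≡19=t; x(23)→23·(23−19)≡14=o; x(23)→23·(23−19)≡14=o (all mod 26).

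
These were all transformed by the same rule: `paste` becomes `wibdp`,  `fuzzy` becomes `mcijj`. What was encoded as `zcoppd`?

suffer

In paste: p→w is +7, a→i is +8, s→b is +9, t→d is +10 — the shift increases by 1 each position. The shift increases by 1 at each position, starting from +7: 7, 8, 9, ….
Decoding zcoppd: z−7=s, c−8=u, o−9=f, p−10=f, p−11=e, d−12=r.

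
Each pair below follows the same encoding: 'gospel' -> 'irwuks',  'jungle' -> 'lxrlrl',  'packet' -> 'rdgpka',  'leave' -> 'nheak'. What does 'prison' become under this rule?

rumxuu

In gospel: g→i is +2, o→r is +3, s→w is +4, p→u is +5 — the shift increases by 1 each position. Each letter shifts forward by (position + 2), i.e. 2, 3, 4, … — the shift grows by one for each successive letter.
On prison: p+2=r, r+3=u, i+4=m, s+5=x, o+6=u, n+7=u.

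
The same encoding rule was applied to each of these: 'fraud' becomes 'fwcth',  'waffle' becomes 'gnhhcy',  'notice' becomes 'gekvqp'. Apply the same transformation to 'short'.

The word is reversed, then every letter is shifted forward by 2.
On short: reverse → trohs; then shift: t+2=v, r+2=t, o+2=q, h+2=j, s+2=u.

vtqju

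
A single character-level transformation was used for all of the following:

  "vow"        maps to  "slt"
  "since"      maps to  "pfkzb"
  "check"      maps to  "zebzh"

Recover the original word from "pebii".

Every letter moves 23 places later in the alphabet, wrapping around z→a.
Undoing it on pebii: p−23=s, e−23=h, b−23=e, i−23=l, i−23=l.

shell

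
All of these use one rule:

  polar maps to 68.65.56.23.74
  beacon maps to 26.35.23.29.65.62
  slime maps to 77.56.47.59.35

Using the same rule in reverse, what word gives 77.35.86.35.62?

p(#16)→68 and o(#15)→65: differences scale by 3, so n = 3·pos + 20. Each letter becomes 3×(its alphabet position, a=1..z=26) + 20.
Undoing it on 77.35.86.35.62: 77→(77−20)÷3=19=s, 35→(35−20)÷3=5=e, 86→(86−20)÷3=22=v, 35→(35−20)÷3=5=e, 62→(62−20)÷3=14=n.

seven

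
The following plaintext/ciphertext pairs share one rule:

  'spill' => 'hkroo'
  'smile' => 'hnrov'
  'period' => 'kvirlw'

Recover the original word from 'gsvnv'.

Each pair mirrors across the alphabet (s↔h, p↔k, i↔r): positions sum to 25. This is the alphabet-reversal cipher (Atbash): a becomes z, b becomes y, etc.
Reversing it on gsvnv: g↔t, s↔h, v↔e, n↔m, v↔e.

theme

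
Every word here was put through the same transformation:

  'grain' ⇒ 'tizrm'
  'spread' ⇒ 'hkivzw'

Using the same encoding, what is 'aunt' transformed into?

Each pair mirrors across the alphabet (g↔t, r↔i, a↔z): positions sum to 25. Each letter is replaced by its mirror in the alphabet: a↔z, b↔y, c↔x, and so on (the Atbash cipher).
For aunt: a↔z, u↔f, n↔m, t↔g.

zfmg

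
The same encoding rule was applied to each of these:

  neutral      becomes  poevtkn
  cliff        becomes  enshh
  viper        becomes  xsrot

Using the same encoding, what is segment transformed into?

The shift depends on letter class: consonant n→p is +2, but vowel e→o is +10. Vowels shift forward by 10 and consonants shift forward by 2.
On segment: s(cons)+2=u, e(vowel)+10=o, g(cons)+2=i, m(cons)+2=o, e(vowel)+10=o, n(cons)+2=p, t(cons)+2=v.

uoioopv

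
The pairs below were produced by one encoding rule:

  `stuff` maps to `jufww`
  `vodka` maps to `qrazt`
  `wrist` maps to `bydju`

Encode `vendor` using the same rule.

qlgary

s(18)→j(9) and t(19)→u(20) fit y≡11x+19 (mod 26); the inverse of 11 mod 26 is 19. Each letter's alphabet position (a=0..z=25) is mapped through 11·x+19 mod 26 — an affine cipher.
On vendor: v(21)→11·21+19≡16=q; e(4)→11·4+19≡11=l; n(13)→11·13+19≡6=g; d(3)→11·3+19≡0=a; o(14)→11·14+19≡17=r; r(17)→11·17+19≡24=y (all mod 26).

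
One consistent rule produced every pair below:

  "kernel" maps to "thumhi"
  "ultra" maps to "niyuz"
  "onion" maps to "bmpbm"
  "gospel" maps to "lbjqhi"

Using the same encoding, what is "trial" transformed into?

Treating letters as 0–25, the rule is x ↦ 15x + 25 (mod 26).
Applying it to trial: t(19)→15·19+25≡24=y; r(17)→15·17+25≡20=u; i(8)→15·8+25≡15=p; a(0)→15·0+25≡25=z; l(11)→15·11+25≡8=i (all mod 26).

yupzi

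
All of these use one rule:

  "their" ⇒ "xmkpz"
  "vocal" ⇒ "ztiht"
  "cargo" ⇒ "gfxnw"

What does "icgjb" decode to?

exact

In their: t→x is +4, h→m is +5, e→k is +6, i→p is +7 — the shift increases by 1 each position. Letter i (0-indexed) is shifted by i+4, so successive shifts are 4, 5, 6, ….
Reversing it on icgjb: i−4=e, c−5=x, g−6=a, j−7=c, b−8=t.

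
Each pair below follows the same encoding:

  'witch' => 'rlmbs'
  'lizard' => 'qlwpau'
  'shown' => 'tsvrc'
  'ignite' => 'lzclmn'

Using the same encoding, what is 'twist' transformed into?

mrltm

w(22)→r(17) and i(8)→l(11) fit y≡19x+15 (mod 26); the inverse of 19 mod 26 is 11. Each letter's alphabet position (a=0..z=25) is mapped through 19·x+15 mod 26 — an affine cipher.
On twist: t(19)→19·19+15≡12=m; w(22)→19·22+15≡17=r; i(8)→19·8+15≡11=l; s(18)→19·18+15≡19=t; t(19)→19·19+15≡12=m (all mod 26).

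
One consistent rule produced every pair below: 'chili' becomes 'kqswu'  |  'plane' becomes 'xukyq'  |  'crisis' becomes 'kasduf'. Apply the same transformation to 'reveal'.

In chili: c→k is +8, h→q is +9, i→s is +10, l→w is +11 — the shift increases by 1 each position. The shift increases by 1 at each position, starting from +8: 8, 9, 10, ….
On reveal: r+8=z, e+9=n, v+10=f, e+11=p, a+12=m, l+13=y.

znfpmy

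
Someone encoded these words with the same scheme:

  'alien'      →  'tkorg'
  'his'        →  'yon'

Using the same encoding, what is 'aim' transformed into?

The output letters match the input read backwards, each shifted +6: alien reversed is neila. Two steps: reverse the string, then apply a Caesar shift of +6.
For aim: reverse → mia; then shift: m+6=s, i+6=o, a+6=g.

sog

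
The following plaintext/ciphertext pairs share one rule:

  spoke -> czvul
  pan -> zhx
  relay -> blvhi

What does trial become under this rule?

The rule splits by letter class: vowels +7, consonants +10.
On trial: t(cons)+10=d, r(cons)+10=b, i(vowel)+7=p, a(vowel)+7=h, l(cons)+10=v.

dbphv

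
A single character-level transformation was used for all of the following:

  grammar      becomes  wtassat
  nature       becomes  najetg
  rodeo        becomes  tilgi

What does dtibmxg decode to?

g(6)→w(22) and r(17)→t(19) fit y≡21x+0 (mod 26); the inverse of 21 mod 26 is 5. Each letter's alphabet position (a=0..z=25) is mapped through 21·x+0 mod 26 — an affine cipher.
Decoding dtibmxg: d(3)→5·(3−0)≡15=p; t(19)→5·(19−0)≡17=r; i(8)→5·(8−0)≡14=o; b(1)→5·(1−0)≡5=f; m(12)→5·(12−0)≡8=i; x(23)→5·(23−0)≡11=l; g(6)→5·(6−0)≡4=e (all mod 26).

profile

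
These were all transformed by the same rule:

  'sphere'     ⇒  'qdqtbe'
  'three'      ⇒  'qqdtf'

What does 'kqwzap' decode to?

donkey

The output letters match the input read backwards, each shifted +12: sphere reversed is erehps. Read the word backwards and shift each letter +12.
Decoding kqwzap: shift back: k−12=y, q−12=e, w−12=k, z−12=n, a−12=o, p−12=d → yeknod; then reverse → donkey.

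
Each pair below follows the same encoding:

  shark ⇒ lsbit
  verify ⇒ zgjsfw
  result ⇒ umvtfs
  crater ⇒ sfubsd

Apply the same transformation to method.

The output letters match the input read backwards, each shifted +1: shark reversed is krahs. The word is reversed, then every letter is shifted forward by 1.
On method: reverse → dohtem; then shift: d+1=e, o+1=p, h+1=i, t+1=u, e+1=f, m+1=n.

epiufn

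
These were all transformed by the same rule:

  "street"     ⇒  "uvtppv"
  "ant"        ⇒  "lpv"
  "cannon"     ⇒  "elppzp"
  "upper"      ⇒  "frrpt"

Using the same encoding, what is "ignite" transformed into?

tiptvp

The shift depends on letter class: consonant s→u is +2, but vowel e→p is +11. The rule splits by letter class: vowels +11, consonants +2.
Applying it to ignite: i(vowel)+11=t, g(cons)+2=i, n(cons)+2=p, i(vowel)+11=t, t(cons)+2=v, e(vowel)+11=p.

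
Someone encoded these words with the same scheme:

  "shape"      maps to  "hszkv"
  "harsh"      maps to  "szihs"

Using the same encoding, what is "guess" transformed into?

tfvhh

Each pair mirrors across the alphabet (s↔h, h↔s, a↔z): positions sum to 25. Letters are reflected about the middle of the alphabet (position → 25−position): Atbash.
Applying it to guess: g↔t, u↔f, e↔v, s↔h, s↔h.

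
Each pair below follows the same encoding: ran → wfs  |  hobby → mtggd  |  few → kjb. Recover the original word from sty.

Every letter moves 5 places later in the alphabet, wrapping around z→a.
Decoding sty: s−5=n, t−5=o, y−5=t.

not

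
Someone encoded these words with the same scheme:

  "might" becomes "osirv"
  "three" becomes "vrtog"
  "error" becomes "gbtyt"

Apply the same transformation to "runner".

It's a Vigenère-style cipher with numeric key [2,10]: position i shifts by key[i mod 2].
For runner: r+2=t, u+10=e, n+2=p, n+10=x, e+2=g, r+10=b.

tepxgb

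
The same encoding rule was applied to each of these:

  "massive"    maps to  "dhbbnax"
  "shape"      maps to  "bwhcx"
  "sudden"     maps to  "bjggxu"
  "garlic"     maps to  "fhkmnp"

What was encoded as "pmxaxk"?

m(12)→d(3) and a(0)→h(7) fit y≡17x+7 (mod 26); the inverse of 17 mod 26 is 23. This is an affine cipher: with a=0,…,z=25, each position x becomes (17x+7) mod 26.
Decoding pmxaxk: p(15)→23·(15−7)≡2=c; m(12)→23·(12−7)≡11=l; x(23)→23·(23−7)≡4=e; a(0)→23·(0−7)≡21=v; x(23)→23·(23−7)≡4=e; k(10)→23·(10−7)≡17=r (all mod 26).

clever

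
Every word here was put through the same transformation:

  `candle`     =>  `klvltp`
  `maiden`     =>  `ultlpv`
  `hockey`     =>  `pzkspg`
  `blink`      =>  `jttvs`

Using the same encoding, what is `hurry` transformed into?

pfzzg

Vowels shift forward by 11 and consonants shift forward by 8.
Applying it to hurry: h(cons)+8=p, u(vowel)+11=f, r(cons)+8=z, r(cons)+8=z, y(cons)+8=g.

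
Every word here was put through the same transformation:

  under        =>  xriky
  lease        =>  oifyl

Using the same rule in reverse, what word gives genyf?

The shift increases by 1 at each position, starting from +3: 3, 4, 5, ….
Decoding genyf: g−3=d, e−4=a, n−5=i, y−6=s, f−7=y.

daisy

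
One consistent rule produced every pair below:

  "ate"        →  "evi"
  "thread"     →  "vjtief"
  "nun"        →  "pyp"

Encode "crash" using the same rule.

eteuj

The shift depends on letter class: consonant t→v is +2, but vowel a→e is +4. Two shifts are in play — +4 for a/e/i/o/u, +2 for every other letter.
For crash: c(cons)+2=e, r(cons)+2=t, a(vowel)+4=e, s(cons)+2=u, h(cons)+2=j.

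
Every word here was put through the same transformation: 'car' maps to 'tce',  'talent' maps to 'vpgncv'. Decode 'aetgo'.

mercy

The word is reversed, then every letter is shifted forward by 2.
Undoing it on aetgo: shift back: a−2=y, e−2=c, t−2=r, g−2=e, o−2=m → ycrem; then reverse → mercy.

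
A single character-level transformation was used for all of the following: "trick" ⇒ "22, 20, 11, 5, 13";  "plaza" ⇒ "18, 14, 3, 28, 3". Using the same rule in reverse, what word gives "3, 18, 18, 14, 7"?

t is letter #20 and maps to 22: an offset of 2. Each letter is replaced by its alphabet position (a=1..z=26) + 2.
Decoding 3, 18, 18, 14, 7: 3→(3−2)÷1=1=a, 18→(18−2)÷1=16=p, 18→(18−2)÷1=16=p, 14→(14−2)÷1=12=l, 7→(7−2)÷1=5=e.

apple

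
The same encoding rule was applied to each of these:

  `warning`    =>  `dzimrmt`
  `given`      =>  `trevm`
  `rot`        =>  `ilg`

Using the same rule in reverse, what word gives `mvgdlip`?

Each pair mirrors across the alphabet (w↔d, a↔z, r↔i): positions sum to 25. This is the alphabet-reversal cipher (Atbash): a becomes z, b becomes y, etc.
Reversing it on mvgdlip: m↔n, v↔e, g↔t, d↔w, l↔o, i↔r, p↔k.

network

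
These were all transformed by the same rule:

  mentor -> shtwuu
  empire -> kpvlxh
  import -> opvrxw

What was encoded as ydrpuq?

Shifts by position in mentor: pos 0: m→s (+6), pos 1: e→h (+3), pos 2: n→t (+6), pos 3: t→w (+3) — repeating every 2. A repeating key of period 2 is used — shifts +6, +3 over and over.
Undoing it on ydrpuq: y−6=s, d−3=a, r−6=l, p−3=m, u−6=o, q−3=n.

salmon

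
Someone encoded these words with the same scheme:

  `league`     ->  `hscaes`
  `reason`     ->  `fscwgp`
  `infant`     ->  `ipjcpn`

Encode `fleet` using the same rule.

jhssn

This is an affine cipher: with a=0,…,z=25, each position x becomes (17x+2) mod 26.
Applying it to fleet: f(5)→17·5+2≡9=j; l(11)→17·11+2≡7=h; e(4)→17·4+2≡18=s; e(4)→17·4+2≡18=s; t(19)→17·19+2≡13=n (all mod 26).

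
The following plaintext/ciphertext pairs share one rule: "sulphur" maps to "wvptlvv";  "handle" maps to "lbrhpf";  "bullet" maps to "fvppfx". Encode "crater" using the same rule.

gvbxfv

The shift depends on letter class: consonant s→w is +4, but vowel u→v is +1. The rule splits by letter class: vowels +1, consonants +4.
Applying it to crater: c(cons)+4=g, r(cons)+4=v, a(vowel)+1=b, t(cons)+4=x, e(vowel)+1=f, r(cons)+4=v.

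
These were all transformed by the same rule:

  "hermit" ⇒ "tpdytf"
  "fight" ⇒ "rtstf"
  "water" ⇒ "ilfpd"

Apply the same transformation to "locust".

The shift depends on letter class: consonant h→t is +12, but vowel e→p is +11. Vowels shift forward by 11 and consonants shift forward by 12.
Applying it to locust: l(cons)+12=x, o(vowel)+11=z, c(cons)+12=o, u(vowel)+11=f, s(cons)+12=e, t(cons)+12=f.

xzofef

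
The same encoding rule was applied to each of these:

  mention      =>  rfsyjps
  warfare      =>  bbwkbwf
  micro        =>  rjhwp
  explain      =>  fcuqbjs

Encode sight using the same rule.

xjlmy

The rule splits by letter class: vowels +1, consonants +5.
On sight: s(cons)+5=x, i(vowel)+1=j, g(cons)+5=l, h(cons)+5=m, t(cons)+5=y.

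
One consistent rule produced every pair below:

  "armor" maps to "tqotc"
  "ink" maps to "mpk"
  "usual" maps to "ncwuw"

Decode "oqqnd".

Read the word backwards and shift each letter +2.
Undoing it on oqqnd: shift back: o−2=m, q−2=o, q−2=o, n−2=l, d−2=b → moolb; then reverse → bloom.

bloom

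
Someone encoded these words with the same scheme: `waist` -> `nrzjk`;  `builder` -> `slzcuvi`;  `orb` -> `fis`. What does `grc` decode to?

This is a Caesar cipher with shift 17.
Reversing it on grc: g−17=p, r−17=a, c−17=l.

pal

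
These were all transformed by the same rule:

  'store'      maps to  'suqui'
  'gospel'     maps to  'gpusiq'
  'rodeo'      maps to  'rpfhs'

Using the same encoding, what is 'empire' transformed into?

enrlvj

Letter i (0-indexed) is shifted by i+0, so successive shifts are 0, 1, 2, ….
On empire: e+0=e, m+1=n, p+2=r, i+3=l, r+4=v, e+5=j.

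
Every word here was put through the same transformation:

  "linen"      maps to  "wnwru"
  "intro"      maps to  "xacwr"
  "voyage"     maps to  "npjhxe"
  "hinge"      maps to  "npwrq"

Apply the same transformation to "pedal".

ujmny

The output letters match the input read backwards, each shifted +9: linen reversed is nenil. Read the word backwards and shift each letter +9.
For pedal: reverse → ladep; then shift: l+9=u, a+9=j, d+9=m, e+9=n, p+9=y.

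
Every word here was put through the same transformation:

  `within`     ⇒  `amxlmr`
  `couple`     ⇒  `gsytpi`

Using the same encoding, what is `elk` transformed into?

ipo

It's a constant shift of +4 (ROT4).
For elk: e+4=i, l+4=p, k+4=o.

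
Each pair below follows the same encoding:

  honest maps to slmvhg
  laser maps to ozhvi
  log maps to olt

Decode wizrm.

Each pair mirrors across the alphabet (h↔s, o↔l, n↔m): positions sum to 25. Letters are reflected about the middle of the alphabet (position → 25−position): Atbash.
Undoing it on wizrm: w↔d, i↔r, z↔a, r↔i, m↔n.

drain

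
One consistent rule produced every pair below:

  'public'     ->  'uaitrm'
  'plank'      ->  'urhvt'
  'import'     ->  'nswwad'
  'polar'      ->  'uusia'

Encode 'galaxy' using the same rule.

In public: p→u is +5, u→a is +6, b→i is +7, l→t is +8 — the shift increases by 1 each position. Each letter shifts forward by (position + 5), i.e. 5, 6, 7, … — the shift grows by one for each successive letter.
Applying it to galaxy: g+5=l, a+6=g, l+7=s, a+8=i, x+9=g, y+10=i.

lgsigi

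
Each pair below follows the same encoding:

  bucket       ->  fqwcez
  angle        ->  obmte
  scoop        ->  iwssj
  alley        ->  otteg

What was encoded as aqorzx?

b(1)→f(5) and u(20)→q(16) fit y≡17x+14 (mod 26); the inverse of 17 mod 26 is 23. Each letter's alphabet position (a=0..z=25) is mapped through 17·x+14 mod 26 — an affine cipher.
Undoing it on aqorzx: a(0)→23·(0−14)≡16=q; q(16)→23·(16−14)≡20=u; o(14)→23·(14−14)≡0=a; r(17)→23·(17−14)≡17=r; z(25)→23·(25−14)≡19=t; x(23)→23·(23−14)≡25=z (all mod 26).

quartz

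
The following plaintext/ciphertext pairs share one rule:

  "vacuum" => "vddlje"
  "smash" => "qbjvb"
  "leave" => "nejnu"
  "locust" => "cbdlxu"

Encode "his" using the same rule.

The output letters match the input read backwards, each shifted +9: vacuum reversed is muucav. Two steps: reverse the string, then apply a Caesar shift of +9.
Applying it to his: reverse → sih; then shift: s+9=b, i+9=r, h+9=q.

brq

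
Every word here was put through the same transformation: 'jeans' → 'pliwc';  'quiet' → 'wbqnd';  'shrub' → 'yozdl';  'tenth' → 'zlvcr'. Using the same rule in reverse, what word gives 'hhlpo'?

The shift increases by 1 at each position, starting from +6: 6, 7, 8, ….
Undoing it on hhlpo: h−6=b, h−7=a, l−8=d, p−9=g, o−10=e.

badge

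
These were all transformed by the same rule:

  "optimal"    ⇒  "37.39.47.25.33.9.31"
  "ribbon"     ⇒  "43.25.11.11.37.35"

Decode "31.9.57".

lay

o(#15)→37 and p(#16)→39: differences scale by 2, so n = 2·pos + 7. The formula is n = 2×(alphabet index, a=1) + 7.
Reversing it on 31.9.57: 31→(31−7)÷2=12=l, 9→(9−7)÷2=1=a, 57→(57−7)÷2=25=y.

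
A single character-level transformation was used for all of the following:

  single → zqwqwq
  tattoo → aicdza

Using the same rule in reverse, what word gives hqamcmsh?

aircraft

In single: s→z is +7, i→q is +8, n→w is +9, g→q is +10 — the shift increases by 1 each position. Letter i (0-indexed) is shifted by i+7, so successive shifts are 7, 8, 9, ….
Undoing it on hqamcmsh: h−7=a, q−8=i, a−9=r, m−10=c, c−11=r, m−12=a, s−13=f, h−14=t.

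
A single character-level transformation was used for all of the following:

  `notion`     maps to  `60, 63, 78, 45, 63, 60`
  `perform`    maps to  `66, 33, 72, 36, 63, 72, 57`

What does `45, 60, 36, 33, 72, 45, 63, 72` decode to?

n(#14)→60 and o(#15)→63: differences scale by 3, so n = 3·pos + 18. With a=1..z=26, the number is 3·pos + 18.
Reversing it on 45, 60, 36, 33, 72, 45, 63, 72: 45→(45−18)÷3=9=i, 60→(60−18)÷3=14=n, 36→(36−18)÷3=6=f, 33→(33−18)÷3=5=e, 72→(72−18)÷3=18=r, 45→(45−18)÷3=9=i, 63→(63−18)÷3=15=o, 72→(72−18)÷3=18=r.

inferior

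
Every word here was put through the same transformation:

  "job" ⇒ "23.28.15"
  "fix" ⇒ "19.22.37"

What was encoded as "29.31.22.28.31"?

j is letter #10 and maps to 23: an offset of 13. The number is (letter's place in the alphabet, a=1) + 13.
Decoding 29.31.22.28.31: 29→(29−13)÷1=16=p, 31→(31−13)÷1=18=r, 22→(22−13)÷1=9=i, 28→(28−13)÷1=15=o, 31→(31−13)÷1=18=r.

prior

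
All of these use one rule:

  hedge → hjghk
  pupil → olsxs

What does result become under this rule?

Read the word backwards and shift each letter +3.
Applying it to result: reverse → tluser; then shift: t+3=w, l+3=o, u+3=x, s+3=v, e+3=h, r+3=u.

woxvhu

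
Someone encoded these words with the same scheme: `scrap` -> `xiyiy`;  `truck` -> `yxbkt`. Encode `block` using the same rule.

The shift increases by 1 at each position, starting from +5: 5, 6, 7, ….
For block: b+5=g, l+6=r, o+7=v, c+8=k, k+9=t.

grvkt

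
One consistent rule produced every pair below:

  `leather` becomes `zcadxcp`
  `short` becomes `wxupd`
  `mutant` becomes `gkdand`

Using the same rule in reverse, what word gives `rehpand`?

l(11)→z(25) and e(4)→c(2) fit y≡7x+0 (mod 26); the inverse of 7 mod 26 is 15. This is an affine cipher: with a=0,…,z=25, each position x becomes (7x+0) mod 26.
Undoing it on rehpand: r(17)→15·(17−0)≡21=v; e(4)→15·(4−0)≡8=i; h(7)→15·(7−0)≡1=b; p(15)→15·(15−0)≡17=r; a(0)→15·(0−0)≡0=a; n(13)→15·(13−0)≡13=n; d(3)→15·(3−0)≡19=t (all mod 26).

vibrant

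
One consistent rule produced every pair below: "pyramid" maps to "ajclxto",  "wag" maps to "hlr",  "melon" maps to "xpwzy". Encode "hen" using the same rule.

spy

Compare letters: p→a is +11, y→j is +11, r→c is +11 — a constant shift. This is a Caesar cipher with shift 11.
Applying it to hen: h+11=s, e+11=p, n+11=y.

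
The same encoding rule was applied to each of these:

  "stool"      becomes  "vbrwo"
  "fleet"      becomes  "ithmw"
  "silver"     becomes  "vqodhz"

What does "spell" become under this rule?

vxhto

Shifts by position in stool: pos 0: s→v (+3), pos 1: t→b (+8), pos 2: o→r (+3), pos 3: o→w (+8) — repeating every 2. It's a Vigenère-style cipher with numeric key [3,8]: position i shifts by key[i mod 2].
On spell: s+3=v, p+8=x, e+3=h, l+8=t, l+3=o.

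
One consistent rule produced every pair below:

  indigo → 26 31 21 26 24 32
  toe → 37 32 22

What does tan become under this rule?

i is letter #9 and maps to 26: an offset of 17. Letters become their 1-based position plus 17 (so a→18, b→19, …).
For tan: t=20→37, a=1→18, n=14→31.

37 18 31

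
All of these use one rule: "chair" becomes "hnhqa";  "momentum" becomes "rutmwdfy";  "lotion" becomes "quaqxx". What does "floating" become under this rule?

krvicsys

In chair: c→h is +5, h→n is +6, a→h is +7, i→q is +8 — the shift increases by 1 each position. The shift increases by 1 at each position, starting from +5: 5, 6, 7, ….
Applying it to floating: f+5=k, l+6=r, o+7=v, a+8=i, t+9=c, i+10=s, n+11=y, g+12=s.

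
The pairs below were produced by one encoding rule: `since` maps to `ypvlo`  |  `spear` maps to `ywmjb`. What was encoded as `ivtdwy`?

column

In since: s→y is +6, i→p is +7, n→v is +8, c→l is +9 — the shift increases by 1 each position. Letter i (0-indexed) is shifted by i+6, so successive shifts are 6, 7, 8, ….
Decoding ivtdwy: i−6=c, v−7=o, t−8=l, d−9=u, w−10=m, y−11=n.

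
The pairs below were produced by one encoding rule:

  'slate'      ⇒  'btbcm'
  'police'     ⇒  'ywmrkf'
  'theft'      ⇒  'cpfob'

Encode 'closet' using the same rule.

Shifts by position in slate: pos 0: s→b (+9), pos 1: l→t (+8), pos 2: a→b (+1), pos 3: t→c (+9), pos 4: e→m (+8) — repeating every 3. The shifts repeat in a cycle of length 3: positions 0,1,… shift by +9, +8, +1, then the pattern repeats.
On closet: c+9=l, l+8=t, o+1=p, s+9=b, e+8=m, t+1=u.

ltpbmu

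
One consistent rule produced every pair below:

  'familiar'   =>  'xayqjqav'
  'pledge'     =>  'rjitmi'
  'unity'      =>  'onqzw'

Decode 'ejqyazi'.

climate

This is an affine cipher: with a=0,…,z=25, each position x becomes (15x+0) mod 26.
Reversing it on ejqyazi: e(4)→7·(4−0)≡2=c; j(9)→7·(9−0)≡11=l; q(16)→7·(16−0)≡8=i; y(24)→7·(24−0)≡12=m; a(0)→7·(0−0)≡0=a; z(25)→7·(25−0)≡19=t; i(8)→7·(8−0)≡4=e (all mod 26).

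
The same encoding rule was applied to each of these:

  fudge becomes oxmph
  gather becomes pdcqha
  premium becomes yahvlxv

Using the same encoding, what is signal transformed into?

Two shifts are in play — +3 for a/e/i/o/u, +9 for every other letter.
On signal: s(cons)+9=b, i(vowel)+3=l, g(cons)+9=p, n(cons)+9=w, a(vowel)+3=d, l(cons)+9=u.

blpwdu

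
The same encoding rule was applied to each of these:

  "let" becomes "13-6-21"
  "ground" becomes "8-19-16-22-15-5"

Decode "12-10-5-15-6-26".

l is letter #12 and maps to 13: an offset of 1. The number is (letter's place in the alphabet, a=1) + 1.
Decoding 12-10-5-15-6-26: 12→(12−1)÷1=11=k, 10→(10−1)÷1=9=i, 5→(5−1)÷1=4=d, 15→(15−1)÷1=14=n, 6→(6−1)÷1=5=e, 26→(26−1)÷1=25=y.

kidney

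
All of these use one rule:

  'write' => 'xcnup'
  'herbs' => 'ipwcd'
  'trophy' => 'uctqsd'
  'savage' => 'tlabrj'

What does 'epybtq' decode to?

detail

Shifts by position in write: pos 0: w→x (+1), pos 1: r→c (+11), pos 2: i→n (+5), pos 3: t→u (+1), pos 4: e→p (+11) — repeating every 3. A repeating key of period 3 is used — shifts +1, +11, +5 over and over.
Reversing it on epybtq: e−1=d, p−11=e, y−5=t, b−1=a, t−11=i, q−5=l.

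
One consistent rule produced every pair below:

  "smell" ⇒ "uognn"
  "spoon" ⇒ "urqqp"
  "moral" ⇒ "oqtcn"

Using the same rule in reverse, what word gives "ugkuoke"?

This is a Caesar cipher with shift 2.
Decoding ugkuoke: u−2=s, g−2=e, k−2=i, u−2=s, o−2=m, k−2=i, e−2=c.

seismic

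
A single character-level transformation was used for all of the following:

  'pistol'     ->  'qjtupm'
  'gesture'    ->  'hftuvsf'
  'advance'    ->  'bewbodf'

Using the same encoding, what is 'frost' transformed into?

This is a Caesar cipher with shift 1.
On frost: f+1=g, r+1=s, o+1=p, s+1=t, t+1=u.

gsptu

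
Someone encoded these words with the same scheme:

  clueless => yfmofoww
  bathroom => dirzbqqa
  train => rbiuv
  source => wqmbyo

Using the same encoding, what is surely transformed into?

wmbofs

c(2)→y(24) and l(11)→f(5) fit y≡21x+8 (mod 26); the inverse of 21 mod 26 is 5. Treating letters as 0–25, the rule is x ↦ 21x + 8 (mod 26).
On surely: s(18)→21·18+8≡22=w; u(20)→21·20+8≡12=m; r(17)→21·17+8≡1=b; e(4)→21·4+8≡14=o; l(11)→21·11+8≡5=f; y(24)→21·24+8≡18=s (all mod 26).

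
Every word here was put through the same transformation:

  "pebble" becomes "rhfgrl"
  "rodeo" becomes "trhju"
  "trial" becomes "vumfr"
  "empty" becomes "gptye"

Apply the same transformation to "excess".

The shift increases by 1 at each position, starting from +2: 2, 3, 4, ….
Applying it to excess: e+2=g, x+3=a, c+4=g, e+5=j, s+6=y, s+7=z.

gagjyz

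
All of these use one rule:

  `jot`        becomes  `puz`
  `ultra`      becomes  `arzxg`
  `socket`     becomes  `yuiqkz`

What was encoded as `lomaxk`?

figure

It's a constant shift of +6 (ROT6).
Decoding lomaxk: l−6=f, o−6=i, m−6=g, a−6=u, x−6=r, k−6=e.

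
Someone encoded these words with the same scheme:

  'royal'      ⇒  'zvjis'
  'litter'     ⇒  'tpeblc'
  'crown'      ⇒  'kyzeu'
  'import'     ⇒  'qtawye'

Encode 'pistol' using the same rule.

Shifts by position in royal: pos 0: r→z (+8), pos 1: o→v (+7), pos 2: y→j (+11), pos 3: a→i (+8), pos 4: l→s (+7) — repeating every 3. It's a Vigenère-style cipher with numeric key [8,7,11]: position i shifts by key[i mod 3].
For pistol: p+8=x, i+7=p, s+11=d, t+8=b, o+7=v, l+11=w.

xpdbvw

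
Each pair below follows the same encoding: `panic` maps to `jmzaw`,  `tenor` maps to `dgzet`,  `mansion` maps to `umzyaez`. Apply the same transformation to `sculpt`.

Treating letters as 0–25, the rule is x ↦ 5x + 12 (mod 26).
For sculpt: s(18)→5·18+12≡24=y; c(2)→5·2+12≡22=w; u(20)→5·20+12≡8=i; l(11)→5·11+12≡15=p; p(15)→5·15+12≡9=j; t(19)→5·19+12≡3=d (all mod 26).

ywipjd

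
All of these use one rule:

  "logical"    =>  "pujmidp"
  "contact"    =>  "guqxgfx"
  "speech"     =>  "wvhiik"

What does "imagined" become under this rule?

A repeating key of period 3 is used — shifts +4, +6, +3 over and over.
On imagined: i+4=m, m+6=s, a+3=d, g+4=k, i+6=o, n+3=q, e+4=i, d+6=j.

msdkoqij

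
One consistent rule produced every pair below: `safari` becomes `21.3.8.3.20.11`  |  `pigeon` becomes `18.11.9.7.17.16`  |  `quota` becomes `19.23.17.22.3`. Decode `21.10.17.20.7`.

shore

Letters become their 1-based position plus 2 (so a→3, b→4, …).
Reversing it on 21.10.17.20.7: 21→(21−2)÷1=19=s, 10→(10−2)÷1=8=h, 17→(17−2)÷1=15=o, 20→(20−2)÷1=18=r, 7→(7−2)÷1=5=e.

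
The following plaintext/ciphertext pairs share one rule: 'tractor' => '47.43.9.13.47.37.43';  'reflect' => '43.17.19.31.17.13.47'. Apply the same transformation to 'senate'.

t(#20)→47 and r(#18)→43: differences scale by 2, so n = 2·pos + 7. Each letter becomes 2×(its alphabet position, a=1..z=26) + 7.
For senate: s=19→45, e=5→17, n=14→35, a=1→9, t=20→47, e=5→17.

45.17.35.9.47.17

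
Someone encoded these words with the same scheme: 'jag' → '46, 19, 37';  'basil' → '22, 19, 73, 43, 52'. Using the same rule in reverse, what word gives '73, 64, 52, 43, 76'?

split

j(#10)→46 and a(#1)→19: differences scale by 3, so n = 3·pos + 16. The formula is n = 3×(alphabet index, a=1) + 16.
Reversing it on 73, 64, 52, 43, 76: 73→(73−16)÷3=19=s, 64→(64−16)÷3=16=p, 52→(52−16)÷3=12=l, 43→(43−16)÷3=9=i, 76→(76−16)÷3=20=t.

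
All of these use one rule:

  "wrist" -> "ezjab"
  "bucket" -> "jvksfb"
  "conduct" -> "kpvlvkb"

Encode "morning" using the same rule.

upzvjvo

The shift depends on letter class: consonant w→e is +8, but vowel i→j is +1. The rule splits by letter class: vowels +1, consonants +8.
Applying it to morning: m(cons)+8=u, o(vowel)+1=p, r(cons)+8=z, n(cons)+8=v, i(vowel)+1=j, n(cons)+8=v, g(cons)+8=o.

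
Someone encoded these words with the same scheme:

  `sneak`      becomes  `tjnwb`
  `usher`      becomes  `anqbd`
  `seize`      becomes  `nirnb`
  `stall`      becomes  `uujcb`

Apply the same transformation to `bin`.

wrk

The output letters match the input read backwards, each shifted +9: sneak reversed is kaens. The word is reversed, then every letter is shifted forward by 9.
Applying it to bin: reverse → nib; then shift: n+9=w, i+9=r, b+9=k.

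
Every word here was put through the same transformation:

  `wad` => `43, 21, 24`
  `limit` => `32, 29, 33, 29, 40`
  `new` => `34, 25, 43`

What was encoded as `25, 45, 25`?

Letters become their 1-based position plus 20 (so a→21, b→22, …).
Reversing it on 25, 45, 25: 25→(25−20)÷1=5=e, 45→(45−20)÷1=25=y, 25→(25−20)÷1=5=e.

eye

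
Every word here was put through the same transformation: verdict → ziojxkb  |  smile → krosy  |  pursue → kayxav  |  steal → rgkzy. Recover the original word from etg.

Two steps: reverse the string, then apply a Caesar shift of +6.
Decoding etg: shift back: e−6=y, t−6=n, g−6=a → yna; then reverse → any.

any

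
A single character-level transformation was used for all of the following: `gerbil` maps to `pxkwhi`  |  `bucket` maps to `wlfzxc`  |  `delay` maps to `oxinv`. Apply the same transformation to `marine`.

rnkhax

g(6)→p(15) and e(4)→x(23) fit y≡9x+13 (mod 26); the inverse of 9 mod 26 is 3. This is an affine cipher: with a=0,…,z=25, each position x becomes (9x+13) mod 26.
On marine: m(12)→9·12+13≡17=r; a(0)→9·0+13≡13=n; r(17)→9·17+13≡10=k; i(8)→9·8+13≡7=h; n(13)→9·13+13≡0=a; e(4)→9·4+13≡23=x (all mod 26).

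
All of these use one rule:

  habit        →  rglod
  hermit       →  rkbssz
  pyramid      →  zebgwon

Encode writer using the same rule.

Shifts by position in habit: pos 0: h→r (+10), pos 1: a→g (+6), pos 2: b→l (+10), pos 3: i→o (+6) — repeating every 2. A repeating key of period 2 is used — shifts +10, +6 over and over.
For writer: w+10=g, r+6=x, i+10=s, t+6=z, e+10=o, r+6=x.

gxszox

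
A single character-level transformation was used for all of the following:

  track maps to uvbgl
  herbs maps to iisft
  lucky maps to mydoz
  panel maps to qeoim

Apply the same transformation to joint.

ksjru

Shifts by position in track: pos 0: t→u (+1), pos 1: r→v (+4), pos 2: a→b (+1), pos 3: c→g (+4) — repeating every 2. A repeating key of period 2 is used — shifts +1, +4 over and over.
Applying it to joint: j+1=k, o+4=s, i+1=j, n+4=r, t+1=u.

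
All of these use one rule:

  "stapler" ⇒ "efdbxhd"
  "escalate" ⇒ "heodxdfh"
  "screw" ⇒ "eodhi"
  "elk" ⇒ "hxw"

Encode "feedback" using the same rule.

rhhpndow

The shift depends on letter class: consonant s→e is +12, but vowel a→d is +3. Vowels shift forward by 3 and consonants shift forward by 12.
On feedback: f(cons)+12=r, e(vowel)+3=h, e(vowel)+3=h, d(cons)+12=p, b(cons)+12=n, a(vowel)+3=d, c(cons)+12=o, k(cons)+12=w.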